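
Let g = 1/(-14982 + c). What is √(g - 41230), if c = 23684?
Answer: I*√3122133660218/8702 ≈ 203.05*I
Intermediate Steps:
g = 1/8702 (g = 1/(-14982 + 23684) = 1/8702 ≈ 0.00011492)
√(g - 41230) = √(1/8702 - 41230) = √(-358783459/8702) = I*√3122133660218/8702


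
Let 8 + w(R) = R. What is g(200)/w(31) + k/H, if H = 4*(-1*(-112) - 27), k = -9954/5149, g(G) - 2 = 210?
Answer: 185455489/20132590 ≈ 9.2117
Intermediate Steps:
g(G) = 212 (g(G) = 2 + 210 = 212)
w(R) = -8 + R
k = -9954/5149 (k = -9954*1/5149 = -9954/5149 ≈ -1.9332)
H = 340 (H = 4*(112 - 27) = 4*85 = 340)
g(200)/w(31) + k/H = 212/(-8 + 31) - 9954/5149/340 = 212/23 - 9954/5149*1/340 = 212*(1/23) - 4977/875330 = 212/23 - 4977/875330 = 185455489/20132590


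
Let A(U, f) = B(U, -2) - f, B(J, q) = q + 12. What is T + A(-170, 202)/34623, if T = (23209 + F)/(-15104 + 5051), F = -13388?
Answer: -37995851/38673891 ≈ -0.98247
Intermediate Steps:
T = -9821/10053 (T = (23209 - 13388)/(-15104 + 5051) = 9821/(-10053) = 9821*(-1/10053) = -9821/10053 ≈ -0.97692)
B(J, q) = 12 + q
A(U, f) = 10 - f (A(U, f) = (12 - 2) - f = 10 - f)
T + A(-170, 202)/34623 = -9821/10053 + (10 - 1*202)/34623 = -9821/10053 + (10 - 202)*(1/34623) = -9821/10053 - 192*1/34623 = -9821/10053 - 64/11541 = -37995851/38673891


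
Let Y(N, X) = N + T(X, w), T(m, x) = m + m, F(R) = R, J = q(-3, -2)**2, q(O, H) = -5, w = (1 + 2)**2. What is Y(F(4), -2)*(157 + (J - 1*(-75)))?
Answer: 0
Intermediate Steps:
w = 9 (w = 3**2 = 9)
J = 25 (J = (-5)**2 = 25)
T(m, x) = 2*m
Y(N, X) = N + 2*X
Y(F(4), -2)*(157 + (J - 1*(-75))) = (4 + 2*(-2))*(157 + (25 - 1*(-75))) = (4 - 4)*(157 + (25 + 75)) = 0*(157 + 100) = 0*257 = 0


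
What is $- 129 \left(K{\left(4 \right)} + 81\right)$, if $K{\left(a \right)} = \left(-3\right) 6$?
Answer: $-8127$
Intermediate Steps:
$K{\left(a \right)} = -18$
$- 129 \left(K{\left(4 \right)} + 81\right) = - 129 \left(-18 + 81\right) = \left(-129\right) 63 = -8127$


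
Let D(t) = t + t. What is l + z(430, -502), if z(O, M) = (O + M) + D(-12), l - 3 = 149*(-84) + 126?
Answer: -12483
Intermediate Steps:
l = -12387 (l = 3 + (149*(-84) + 126) = 3 + (-12516 + 126) = 3 - 12390 = -12387)
D(t) = 2*t
z(O, M) = -24 + M + O (z(O, M) = (O + M) + 2*(-12) = (M + O) - 24 = -24 + M + O)
l + z(430, -502) = -12387 + (-24 - 502 + 430) = -12387 - 96 = -12483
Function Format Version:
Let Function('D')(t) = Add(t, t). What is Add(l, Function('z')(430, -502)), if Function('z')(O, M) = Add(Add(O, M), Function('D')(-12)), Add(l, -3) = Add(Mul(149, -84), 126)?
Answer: -12483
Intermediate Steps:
l = -12387 (l = Add(3, Add(Mul(149, -84), 126)) = Add(3, Add(-12516, 126)) = Add(3, -12390) = -12387)
Function('D')(t) = Mul(2, t)
Function('z')(O, M) = Add(-24, M, O) (Function('z')(O, M) = Add(Add(O, M), Mul(2, -12)) = Add(Add(M, O), -24) = Add(-24, M, O))
Add(l, Function('z')(430, -502)) = Add(-12387, Add(-24, -502, 430)) = Add(-12387, -96) = -12483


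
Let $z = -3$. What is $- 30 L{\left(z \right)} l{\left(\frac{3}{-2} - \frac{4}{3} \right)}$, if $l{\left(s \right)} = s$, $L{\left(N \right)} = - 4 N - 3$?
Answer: $765$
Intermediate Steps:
$L{\left(N \right)} = -3 - 4 N$
$- 30 L{\left(z \right)} l{\left(\frac{3}{-2} - \frac{4}{3} \right)} = - 30 \left(-3 - -12\right) \left(\frac{3}{-2} - \frac{4}{3}\right) = - 30 \left(-3 + 12\right) \left(3 \left(- \frac{1}{2}\right) - \frac{4}{3}\right) = \left(-30\right) 9 \left(- \frac{3}{2} - \frac{4}{3}\right) = \left(-270\right) \left(- \frac{17}{6}\right) = 765$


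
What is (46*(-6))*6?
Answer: -1656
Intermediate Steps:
(46*(-6))*6 = -276*6 = -1656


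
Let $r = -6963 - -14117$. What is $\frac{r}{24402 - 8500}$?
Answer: $\frac{3577}{7951} \approx 0.44988$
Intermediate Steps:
$r = 7154$ ($r = -6963 + 14117 = 7154$)
$\frac{r}{24402 - 8500} = \frac{7154}{24402 - 8500} = \frac{7154}{15902} = 7154 \cdot \frac{1}{15902} = \frac{3577}{7951}$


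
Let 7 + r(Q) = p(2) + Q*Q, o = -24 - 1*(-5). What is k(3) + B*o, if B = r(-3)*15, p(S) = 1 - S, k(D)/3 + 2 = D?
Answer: -282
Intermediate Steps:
o = -19 (o = -24 + 5 = -19)
k(D) = -6 + 3*D
r(Q) = -8 + Q**2 (r(Q) = -7 + ((1 - 1*2) + Q*Q) = -7 + ((1 - 2) + Q**2) = -7 + (-1 + Q**2) = -8 + Q**2)
B = 15 (B = (-8 + (-3)**2)*15 = (-8 + 9)*15 = 1*15 = 15)
k(3) + B*o = (-6 + 3*3) + 15*(-19) = (-6 + 9) - 285 = 3 - 285 = -282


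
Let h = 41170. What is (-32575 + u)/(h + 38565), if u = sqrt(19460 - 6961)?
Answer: -6515/15947 + sqrt(12499)/79735 ≈ -0.40714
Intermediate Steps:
u = sqrt(12499) ≈ 111.80
(-32575 + u)/(h + 38565) = (-32575 + sqrt(12499))/(41170 + 38565) = (-32575 + sqrt(12499))/79735 = (-32575 + sqrt(12499))*(1/79735) = -6515/15947 + sqrt(12499)/79735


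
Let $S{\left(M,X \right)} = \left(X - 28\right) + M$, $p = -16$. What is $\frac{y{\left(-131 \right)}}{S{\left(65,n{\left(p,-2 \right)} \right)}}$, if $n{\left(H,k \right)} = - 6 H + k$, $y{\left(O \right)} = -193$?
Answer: $- \frac{193}{131} \approx -1.4733$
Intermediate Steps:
$n{\left(H,k \right)} = k - 6 H$
$S{\left(M,X \right)} = -28 + M + X$ ($S{\left(M,X \right)} = \left(-28 + X\right) + M = -28 + M + X$)
$\frac{y{\left(-131 \right)}}{S{\left(65,n{\left(p,-2 \right)} \right)}} = - \frac{193}{-28 + 65 - -94} = - \frac{193}{-28 + 65 + \left(-2 + 96\right)} = - \frac{193}{-28 + 65 + 94} = - \frac{193}{131}$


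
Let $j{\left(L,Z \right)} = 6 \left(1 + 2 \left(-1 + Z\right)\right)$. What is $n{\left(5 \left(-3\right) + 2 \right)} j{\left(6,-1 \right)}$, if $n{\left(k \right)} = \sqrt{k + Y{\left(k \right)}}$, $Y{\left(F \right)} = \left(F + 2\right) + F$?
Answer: $- 18 i \sqrt{37} \approx - 109.49 i$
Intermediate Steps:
$Y{\left(F \right)} = 2 + 2 F$ ($Y{\left(F \right)} = \left(2 + F\right) + F = 2 + 2 F$)
$j{\left(L,Z \right)} = -6 + 12 Z$ ($j{\left(L,Z \right)} = 6 \left(1 + \left(-2 + 2 Z\right)\right) = 6 \left(-1 + 2 Z\right) = -6 + 12 Z$)
$n{\left(k \right)} = \sqrt{2 + 3 k}$ ($n{\left(k \right)} = \sqrt{k + \left(2 + 2 k\right)} = \sqrt{2 + 3 k}$)
$n{\left(5 \left(-3\right) + 2 \right)} j{\left(6,-1 \right)} = \sqrt{2 + 3 \left(5 \left(-3\right) + 2\right)} \left(-6 + 12 \left(-1\right)\right) = \sqrt{2 + 3 \left(-15 + 2\right)} \left(-6 - 12\right) = \sqrt{2 + 3 \left(-13\right)} \left(-18\right) = \sqrt{2 - 39} \left(-18\right) = \sqrt{-37} \left(-18\right) = i \sqrt{37} \left(-18\right) = - 18 i \sqrt{37}$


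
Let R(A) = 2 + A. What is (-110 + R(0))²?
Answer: 11664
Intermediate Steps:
(-110 + R(0))² = (-110 + (2 + 0))² = (-110 + 2)² = (-108)² = 11664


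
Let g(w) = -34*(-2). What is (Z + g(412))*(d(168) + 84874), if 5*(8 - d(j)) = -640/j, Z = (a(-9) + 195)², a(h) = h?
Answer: 8827128176/3 ≈ 2.9424e+9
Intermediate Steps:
g(w) = 68
Z = 34596 (Z = (-9 + 195)² = 186² = 34596)
d(j) = 8 + 128/j (d(j) = 8 - (-128)/j = 8 + 128/j)
(Z + g(412))*(d(168) + 84874) = (34596 + 68)*((8 + 128/168) + 84874) = 34664*((8 + 128*(1/168)) + 84874) = 34664*((8 + 16/21) + 84874) = 34664*(184/21 + 84874) = 34664*(1782538/21) = 8827128176/3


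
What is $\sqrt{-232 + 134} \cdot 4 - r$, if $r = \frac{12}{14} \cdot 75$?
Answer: $- \frac{450}{7} + 28 i \sqrt{2} \approx -64.286 + 39.598 i$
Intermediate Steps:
$r = \frac{450}{7}$ ($r = 12 \cdot \frac{1}{14} \cdot 75 = \frac{6}{7} \cdot 75 = \frac{450}{7} \approx 64.286$)
$\sqrt{-232 + 134} \cdot 4 - r = \sqrt{-232 + 134} \cdot 4 - \frac{450}{7} = \sqrt{-98} \cdot 4 - \frac{450}{7} = 7 i \sqrt{2} \cdot 4 - \frac{450}{7} = 28 i \sqrt{2} - \frac{450}{7} = - \frac{450}{7} + 28 i \sqrt{2}$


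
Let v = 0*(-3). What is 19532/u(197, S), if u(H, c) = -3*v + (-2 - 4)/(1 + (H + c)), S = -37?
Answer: -1572326/3 ≈ -5.2411e+5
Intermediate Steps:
v = 0
u(H, c) = -6/(1 + H + c) (u(H, c) = -3*0 + (-2 - 4)/(1 + (H + c)) = 0 - 6/(1 + H + c) = -6/(1 + H + c))
19532/u(197, S) = 19532/((-6/(1 + 197 - 37))) = 19532/((-6/161)) = 19532/((-6*1/161)) = 19532/(-6/161) = 19532*(-161/6) = -1572326/3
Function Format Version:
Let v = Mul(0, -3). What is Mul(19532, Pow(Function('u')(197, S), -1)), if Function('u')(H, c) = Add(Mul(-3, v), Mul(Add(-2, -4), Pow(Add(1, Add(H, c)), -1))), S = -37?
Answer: Rational(-1572326, 3) ≈ -5.2411e+5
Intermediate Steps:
v = 0
Function('u')(H, c) = Mul(-6, Pow(Add(1, H, c), -1)) (Function('u')(H, c) = Add(Mul(-3, 0), Mul(Add(-2, -4), Pow(Add(1, Add(H, c)), -1))) = Add(0, Mul(-6, Pow(Add(1, H, c), -1))) = Mul(-6, Pow(Add(1, H, c), -1)))
Mul(19532, Pow(Function('u')(197, S), -1)) = Mul(19532, Pow(Mul(-6, Pow(Add(1, 197, -37), -1)), -1)) = Mul(19532, Pow(Mul(-6, Pow(161, -1)), -1)) = Mul(19532, Pow(Mul(-6, Rational(1, 161)), -1)) = Mul(19532, Pow(Rational(-6, 161), -1)) = Mul(19532, Rational(-161, 6)) = Rational(-1572326, 3)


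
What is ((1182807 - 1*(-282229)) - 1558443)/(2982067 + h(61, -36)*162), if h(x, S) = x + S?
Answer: -93407/2986117 ≈ -0.031280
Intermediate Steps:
h(x, S) = S + x
((1182807 - 1*(-282229)) - 1558443)/(2982067 + h(61, -36)*162) = ((1182807 - 1*(-282229)) - 1558443)/(2982067 + (-36 + 61)*162) = ((1182807 + 282229) - 1558443)/(2982067 + 25*162) = (1465036 - 1558443)/(2982067 + 4050) = -93407/2986117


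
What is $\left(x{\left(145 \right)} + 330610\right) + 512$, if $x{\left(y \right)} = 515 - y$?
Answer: $331492$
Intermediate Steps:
$\left(x{\left(145 \right)} + 330610\right) + 512 = \left(\left(515 - 145\right) + 330610\right) + 512 = \left(370 + 330610\right) + 512 = 330980 + 512 = 331492$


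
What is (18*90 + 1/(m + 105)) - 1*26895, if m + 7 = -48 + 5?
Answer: -1390124/55 ≈ -25275.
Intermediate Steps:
m = -50 (m = -7 + (-48 + 5) = -7 - 43 = -50)
(18*90 + 1/(m + 105)) - 1*26895 = (18*90 + 1/(-50 + 105)) - 1*26895 = (1620 + 1/55) - 26895 = 89101/55 - 26895 = -1390124/55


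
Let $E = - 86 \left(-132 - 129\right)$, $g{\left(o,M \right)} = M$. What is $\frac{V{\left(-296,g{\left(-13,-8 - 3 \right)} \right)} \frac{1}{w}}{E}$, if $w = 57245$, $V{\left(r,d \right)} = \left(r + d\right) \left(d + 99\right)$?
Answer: $- \frac{13508}{642460635} \approx -2.1025 \cdot 10^{-5}$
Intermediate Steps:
$V{\left(r,d \right)} = \left(99 + d\right) \left(d + r\right)$ ($V{\left(r,d \right)} = \left(d + r\right) \left(99 + d\right) = \left(99 + d\right) \left(d + r\right)$)
$E = 22446$ ($E = \left(-86\right) \left(-261\right) = 22446$)
$\frac{V{\left(-296,g{\left(-13,-8 - 3 \right)} \right)} \frac{1}{w}}{E} = \frac{\left(\left(-8 - 3\right)^{2} + 99 \left(-8 - 3\right) + 99 \left(-296\right) + \left(-8 - 3\right) \left(-296\right)\right) \frac{1}{57245}}{22446} = \left(\left(-11\right)^{2} + 99 \left(-11\right) - 29304 - -3256\right) \frac{1}{57245} \cdot \frac{1}{22446} = \left(121 - 1089 - 29304 + 3256\right) \frac{1}{57245} \cdot \frac{1}{22446} = \left(-27016\right) \frac{1}{57245} \cdot \frac{1}{22446} = \left(- \frac{27016}{57245}\right) \frac{1}{22446} = - \frac{13508}{642460635}$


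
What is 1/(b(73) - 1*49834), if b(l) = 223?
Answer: -1/49611 ≈ -2.0157e-5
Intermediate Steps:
1/(b(73) - 1*49834) = 1/(223 - 1*49834) = 1/(223 - 49834) = 1/(-49611) = -1/49611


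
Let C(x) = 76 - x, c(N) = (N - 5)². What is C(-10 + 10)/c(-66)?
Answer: 76/5041 ≈ 0.015076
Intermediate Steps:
c(N) = (-5 + N)²
C(-10 + 10)/c(-66) = (76 - (-10 + 10))/((-5 - 66)²) = (76 - 1*0)/((-71)²) = (76 + 0)/5041 = 76*(1/5041) = 76/5041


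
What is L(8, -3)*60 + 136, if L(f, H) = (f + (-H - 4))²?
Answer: 3076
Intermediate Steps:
L(f, H) = (-4 + f - H)² (L(f, H) = (f + (-4 - H))² = (-4 + f - H)²)
L(8, -3)*60 + 136 = (4 - 3 - 1*8)²*60 + 136 = (4 - 3 - 8)²*60 + 136 = (-7)²*60 + 136 = 49*60 + 136 = 2940 + 136 = 3076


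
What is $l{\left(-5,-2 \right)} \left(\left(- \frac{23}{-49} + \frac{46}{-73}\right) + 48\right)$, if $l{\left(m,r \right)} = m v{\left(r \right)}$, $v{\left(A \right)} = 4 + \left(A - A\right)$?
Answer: $- \frac{3422420}{3577} \approx -956.79$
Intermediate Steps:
$v{\left(A \right)} = 4$ ($v{\left(A \right)} = 4 + 0 = 4$)
$l{\left(m,r \right)} = 4 m$ ($l{\left(m,r \right)} = m 4 = 4 m$)
$l{\left(-5,-2 \right)} \left(\left(- \frac{23}{-49} + \frac{46}{-73}\right) + 48\right) = 4 \left(-5\right) \left(\left(- \frac{23}{-49} + \frac{46}{-73}\right) + 48\right) = - 20 \left(\left(\left(-23\right) \left(- \frac{1}{49}\right) + 46 \left(- \frac{1}{73}\right)\right) + 48\right) = - 20 \left(\left(\frac{23}{49} - \frac{46}{73}\right) + 48\right) = - 20 \left(- \frac{575}{3577} + 48\right) = \left(-20\right) \frac{171121}{3577} = - \frac{3422420}{3577}$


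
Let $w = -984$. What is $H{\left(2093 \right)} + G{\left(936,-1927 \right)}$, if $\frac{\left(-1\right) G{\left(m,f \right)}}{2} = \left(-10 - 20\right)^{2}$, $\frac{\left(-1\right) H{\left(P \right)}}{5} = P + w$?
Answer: $-7345$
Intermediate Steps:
$H{\left(P \right)} = 4920 - 5 P$ ($H{\left(P \right)} = - 5 \left(P - 984\right) = - 5 \left(-984 + P\right) = 4920 - 5 P$)
$G{\left(m,f \right)} = -1800$ ($G{\left(m,f \right)} = - 2 \left(-10 - 20\right)^{2} = - 2 \left(-30\right)^{2} = \left(-2\right) 900 = -1800$)
$H{\left(2093 \right)} + G{\left(936,-1927 \right)} = \left(4920 - 10465\right) - 1800 = -5545 - 1800 = -7345$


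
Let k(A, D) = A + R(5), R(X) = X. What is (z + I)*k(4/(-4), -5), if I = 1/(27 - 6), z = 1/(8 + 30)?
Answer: 118/399 ≈ 0.29574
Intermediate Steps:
z = 1/38 ≈ 0.026316
k(A, D) = 5 + A (k(A, D) = A + 5 = 5 + A)
I = 1/21 ≈ 0.047619
(z + I)*k(4/(-4), -5) = (1/38 + 1/21)*(5 + 4/(-4)) = 59*(5 + 4*(-¼))/798 = 59*(5 - 1)/798 = (59/798)*4 = 118/399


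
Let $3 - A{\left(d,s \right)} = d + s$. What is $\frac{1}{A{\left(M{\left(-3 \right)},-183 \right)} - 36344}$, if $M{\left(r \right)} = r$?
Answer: $- \frac{1}{36155} \approx -2.7659 \cdot 10^{-5}$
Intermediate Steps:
$A{\left(d,s \right)} = 3 - d - s$ ($A{\left(d,s \right)} = 3 - \left(d + s\right) = 3 - d - s$)
$\frac{1}{A{\left(M{\left(-3 \right)},-183 \right)} - 36344} = \frac{1}{\left(3 - -3 - -183\right) - 36344} = \frac{1}{\left(3 + 3 + 183\right) - 36344} = \frac{1}{189 - 36344} = \frac{1}{-36155} = - \frac{1}{36155}$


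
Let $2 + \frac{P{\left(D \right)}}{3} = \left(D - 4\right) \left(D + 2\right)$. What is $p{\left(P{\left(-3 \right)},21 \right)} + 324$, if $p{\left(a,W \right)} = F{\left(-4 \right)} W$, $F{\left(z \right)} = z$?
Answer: $240$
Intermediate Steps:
$P{\left(D \right)} = -6 + 3 \left(-4 + D\right) \left(2 + D\right)$ ($P{\left(D \right)} = -6 + 3 \left(D - 4\right) \left(D + 2\right) = -6 + 3 \left(-4 + D\right) \left(2 + D\right)$)
$p{\left(a,W \right)} = - 4 W$
$p{\left(P{\left(-3 \right)},21 \right)} + 324 = \left(-4\right) 21 + 324 = -84 + 324 = 240$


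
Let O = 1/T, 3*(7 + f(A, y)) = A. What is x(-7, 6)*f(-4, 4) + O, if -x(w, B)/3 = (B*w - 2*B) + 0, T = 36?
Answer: -48599/36 ≈ -1350.0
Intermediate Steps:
f(A, y) = -7 + A/3
x(w, B) = 6*B - 3*B*w (x(w, B) = -3*((B*w - 2*B) + 0) = -3*((-2*B + B*w) + 0) = -3*(-2*B + B*w) = 6*B - 3*B*w)
O = 1/36 ≈ 0.027778
x(-7, 6)*f(-4, 4) + O = (3*6*(2 - 1*(-7)))*(-7 + (⅓)*(-4)) + 1/36 = (3*6*(2 + 7))*(-7 - 4/3) + 1/36 = (3*6*9)*(-25/3) + 1/36 = 162*(-25/3) + 1/36 = -1350 + 1/36 = -48599/36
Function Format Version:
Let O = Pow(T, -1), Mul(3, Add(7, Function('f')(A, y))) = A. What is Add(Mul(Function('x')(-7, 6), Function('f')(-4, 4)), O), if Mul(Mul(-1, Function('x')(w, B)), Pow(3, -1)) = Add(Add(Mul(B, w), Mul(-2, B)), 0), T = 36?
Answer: Rational(-48599, 36) ≈ -1350.0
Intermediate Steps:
Function('f')(A, y) = Add(-7, Mul(Rational(1, 3), A))
Function('x')(w, B) = Add(Mul(6, B), Mul(-3, B, w)) (Function('x')(w, B) = Mul(-3, Add(Add(Mul(B, w), Mul(-2, B)), 0)) = Mul(-3, Add(Add(Mul(-2, B), Mul(B, w)), 0)) = Mul(-3, Add(Mul(-2, B), Mul(B, w))) = Add(Mul(6, B), Mul(-3, B, w)))
O = Rational(1, 36) (O = Pow(36, -1) = Rational(1, 36) ≈ 0.027778)
Add(Mul(Function('x')(-7, 6), Function('f')(-4, 4)), O) = Add(Mul(Mul(3, 6, Add(2, Mul(-1, -7))), Add(-7, Mul(Rational(1, 3), -4))), Rational(1, 36)) = Add(Mul(Mul(3, 6, Add(2, 7)), Add(-7, Rational(-4, 3))), Rational(1, 36)) = Add(Mul(Mul(3, 6, 9), Rational(-25, 3)), Rational(1, 36)) = Add(Mul(162, Rational(-25, 3)), Rational(1, 36)) = Add(-1350, Rational(1, 36)) = Rational(-48599, 36)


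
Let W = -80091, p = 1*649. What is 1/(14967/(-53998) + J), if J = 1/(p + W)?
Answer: -1072427279/297265603 ≈ -3.6076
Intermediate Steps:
p = 649
J = -1/79442 (J = 1/(649 - 80091) = 1/(-79442) = -1/79442 ≈ -1.2588e-5)
1/(14967/(-53998) + J) = 1/(14967/(-53998) - 1/79442) = 1/(14967*(-1/53998) - 1/79442) = 1/(-14967/53998 - 1/79442) = 1/(-297265603/1072427279) = -1072427279/297265603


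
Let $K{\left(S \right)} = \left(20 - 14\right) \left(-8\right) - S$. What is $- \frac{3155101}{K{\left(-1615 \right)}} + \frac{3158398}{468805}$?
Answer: $- \frac{1474177914639}{734617435} \approx -2006.7$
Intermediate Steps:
$K{\left(S \right)} = -48 - S$ ($K{\left(S \right)} = \left(20 - 14\right) \left(-8\right) - S = 6 \left(-8\right) - S = -48 - S$)
$- \frac{3155101}{K{\left(-1615 \right)}} + \frac{3158398}{468805} = - \frac{3155101}{-48 - -1615} + \frac{3158398}{468805} = - \frac{3155101}{-48 + 1615} + 3158398 \cdot \frac{1}{468805} = - \frac{3155101}{1567} + \frac{3158398}{468805} = - \frac{1474177914639}{734617435}$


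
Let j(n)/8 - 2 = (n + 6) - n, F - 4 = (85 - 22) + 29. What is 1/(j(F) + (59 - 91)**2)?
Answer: 1/1088 ≈ 0.00091912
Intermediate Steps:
F = 96 (F = 4 + ((85 - 22) + 29) = 4 + (63 + 29) = 4 + 92 = 96)
j(n) = 64 (j(n) = 16 + 8*((n + 6) - n) = 16 + 8*((6 + n) - n) = 16 + 8*6 = 16 + 48 = 64)
1/(j(F) + (59 - 91)**2) = 1/(64 + (59 - 91)**2) = 1/(64 + (-32)**2) = 1/(64 + 1024) = 1/1088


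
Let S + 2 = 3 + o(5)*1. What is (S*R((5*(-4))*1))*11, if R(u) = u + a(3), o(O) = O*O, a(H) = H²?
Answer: -3146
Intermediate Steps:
o(O) = O²
R(u) = 9 + u (R(u) = u + 3² = u + 9 = 9 + u)
S = 26 (S = -2 + (3 + 5²*1) = -2 + (3 + 25*1) = -2 + (3 + 25) = -2 + 28 = 26)
(S*R((5*(-4))*1))*11 = (26*(9 + (5*(-4))*1))*11 = (26*(9 - 20*1))*11 = (26*(9 - 20))*11 = (26*(-11))*11 = -286*11 = -3146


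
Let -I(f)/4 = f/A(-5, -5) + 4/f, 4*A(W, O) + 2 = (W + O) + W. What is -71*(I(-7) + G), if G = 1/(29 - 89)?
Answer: 2189569/7140 ≈ 306.66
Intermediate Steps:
A(W, O) = -½ + W/2 + O/4 (A(W, O) = -½ + ((W + O) + W)/4 = -½ + ((O + W) + W)/4 = -½ + (O + 2*W)/4 = -½ + (W/2 + O/4) = -½ + W/2 + O/4)
G = -1/60 (G = 1/(-60) = -1/60 ≈ -0.016667)
I(f) = -16/f + 16*f/17 (I(f) = -4*(f/(-½ + (½)*(-5) + (¼)*(-5)) + 4/f) = -4*(f/(-½ - 5/2 - 5/4) + 4/f) = -4*(f/(-17/4) + 4/f) = -4*(f*(-4/17) + 4/f) = -4*(-4*f/17 + 4/f) = -4*(4/f - 4*f/17) = -16/f + 16*f/17)
-71*(I(-7) + G) = -71*((-16/(-7) + (16/17)*(-7)) - 1/60) = -71*((-16*(-⅐) - 112/17) - 1/60) = -71*((16/7 - 112/17) - 1/60) = -71*(-512/119 - 1/60) = -71*(-30839/7140) = 2189569/7140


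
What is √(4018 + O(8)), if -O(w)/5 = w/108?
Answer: 2*√81357/9 ≈ 63.385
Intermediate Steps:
O(w) = -5*w/108
√(4018 + O(8)) = √(4018 - 5/108*8) = √(4018 - 10/27) = √(108476/27) = 2*√81357/9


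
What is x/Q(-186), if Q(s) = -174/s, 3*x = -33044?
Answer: -1024364/87 ≈ -11774.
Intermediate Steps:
x = -33044/3 (x = (⅓)*(-33044) = -33044/3 ≈ -11015.)
x/Q(-186) = -33044/(3*((-174/(-186)))) = -33044/(3*((-174*(-1/186)))) = -33044/(3*29/31) = -33044/3*31/29 = -1024364/87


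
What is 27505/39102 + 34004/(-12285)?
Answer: -47225023/22874670 ≈ -2.0645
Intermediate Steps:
27505/39102 + 34004/(-12285) = 27505*(1/39102) + 34004*(-1/12285) = 27505/39102 - 34004/12285 = -47225023/22874670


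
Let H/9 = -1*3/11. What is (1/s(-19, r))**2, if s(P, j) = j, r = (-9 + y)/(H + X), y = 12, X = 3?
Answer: 4/121 ≈ 0.033058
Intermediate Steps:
H = -27/11 (H = 9*(-1*3/11) = 9*(-3*1/11) = 9*(-3/11) = -27/11 ≈ -2.4545)
r = 11/2 (r = (-9 + 12)/(-27/11 + 3) = 3/(6/11) = 3*(11/6) = 11/2 ≈ 5.5000)
(1/s(-19, r))**2 = (1/(11/2))**2 = (2/11)**2 = 4/121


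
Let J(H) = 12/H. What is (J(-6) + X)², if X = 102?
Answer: 10000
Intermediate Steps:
(J(-6) + X)² = (12/(-6) + 102)² = (12*(-⅙) + 102)² = (-2 + 102)² = 100² = 10000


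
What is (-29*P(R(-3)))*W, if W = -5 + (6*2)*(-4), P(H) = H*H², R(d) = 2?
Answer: 12296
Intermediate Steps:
P(H) = H³
W = -53 (W = -5 + 12*(-4) = -5 - 48 = -53)
(-29*P(R(-3)))*W = -29*2³*(-53) = -29*8*(-53) = -232*(-53) = 12296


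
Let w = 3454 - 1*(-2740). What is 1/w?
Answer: 1/6194 ≈ 0.00016145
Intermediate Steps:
w = 6194 (w = 3454 + 2740 = 6194)
1/w = 1/6194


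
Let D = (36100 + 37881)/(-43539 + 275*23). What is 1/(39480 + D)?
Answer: 37214/1469134739 ≈ 2.5331e-5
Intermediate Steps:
D = -73981/37214 (D = 73981/(-43539 + 6325) = 73981/(-37214) = 73981*(-1/37214) = -73981/37214 ≈ -1.9880)
1/(39480 + D) = 1/(39480 - 73981/37214) = 1/(1469134739/37214) = 37214/1469134739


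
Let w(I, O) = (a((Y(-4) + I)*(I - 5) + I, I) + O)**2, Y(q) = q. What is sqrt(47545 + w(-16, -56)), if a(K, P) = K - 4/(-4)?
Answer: sqrt(169346) ≈ 411.52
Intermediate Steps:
a(K, P) = 1 + K (a(K, P) = K - 4*(-1/4) = K + 1 = 1 + K)
w(I, O) = (1 + I + O + (-5 + I)*(-4 + I))**2 (w(I, O) = ((1 + ((-4 + I)*(I - 5) + I)) + O)**2 = ((1 + ((-4 + I)*(-5 + I) + I)) + O)**2 = ((1 + ((-5 + I)*(-4 + I) + I)) + O)**2 = ((1 + (I + (-5 + I)*(-4 + I))) + O)**2 = ((1 + I + (-5 + I)*(-4 + I)) + O)**2 = (1 + I + O + (-5 + I)*(-4 + I))**2)
sqrt(47545 + w(-16, -56)) = sqrt(47545 + (21 - 56 + (-16)**2 - 8*(-16))**2) = sqrt(47545 + (21 - 56 + 256 + 128)**2) = sqrt(47545 + 349**2) = sqrt(47545 + 121801) = sqrt(169346)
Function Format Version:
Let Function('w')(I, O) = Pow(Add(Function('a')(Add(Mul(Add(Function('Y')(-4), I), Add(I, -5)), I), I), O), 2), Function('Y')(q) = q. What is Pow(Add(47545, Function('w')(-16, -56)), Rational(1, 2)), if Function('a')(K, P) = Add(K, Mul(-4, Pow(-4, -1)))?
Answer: Pow(169346, Rational(1, 2)) ≈ 411.52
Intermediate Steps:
Function('a')(K, P) = Add(1, K) (Function('a')(K, P) = Add(K, Mul(-4, Rational(-1, 4))) = Add(K, 1) = Add(1, K))
Function('w')(I, O) = Pow(Add(1, I, O, Mul(Add(-5, I), Add(-4, I))), 2) (Function('w')(I, O) = Pow(Add(Add(1, Add(Mul(Add(-4, I), Add(I, -5)), I)), O), 2) = Pow(Add(Add(1, Add(Mul(Add(-4, I), Add(-5, I)), I)), O), 2) = Pow(Add(Add(1, Add(Mul(Add(-5, I), Add(-4, I)), I)), O), 2) = Pow(Add(Add(1, Add(I, Mul(Add(-5, I), Add(-4, I)))), O), 2) = Pow(Add(Add(1, I, Mul(Add(-5, I), Add(-4, I))), O), 2) = Pow(Add(1, I, O, Mul(Add(-5, I), Add(-4, I))), 2))
Pow(Add(47545, Function('w')(-16, -56)), Rational(1, 2)) = Pow(Add(47545, Pow(Add(21, -56, Pow(-16, 2), Mul(-8, -16)), 2)), Rational(1, 2)) = Pow(Add(47545, Pow(Add(21, -56, 256, 128), 2)), Rational(1, 2)) = Pow(Add(47545, Pow(349, 2)), Rational(1, 2)) = Pow(Add(47545, 121801), Rational(1, 2)) = Pow(169346, Rational(1, 2))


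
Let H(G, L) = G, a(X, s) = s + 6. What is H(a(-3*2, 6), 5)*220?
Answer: 2640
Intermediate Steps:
a(X, s) = 6 + s
H(a(-3*2, 6), 5)*220 = (6 + 6)*220 = 12*220 = 2640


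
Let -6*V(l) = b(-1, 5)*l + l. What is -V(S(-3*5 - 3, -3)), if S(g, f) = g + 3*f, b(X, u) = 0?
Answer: -9/2 ≈ -4.5000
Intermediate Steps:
V(l) = -l/6 (V(l) = -(0*l + l)/6 = -(0 + l)/6 = -l/6)
-V(S(-3*5 - 3, -3)) = -(-1)*((-3*5 - 3) + 3*(-3))/6 = -(-1)*((-15 - 3) - 9)/6 = -(-1)*(-18 - 9)/6 = -(-1)*(-27)/6 = -1*9/2 = -9/2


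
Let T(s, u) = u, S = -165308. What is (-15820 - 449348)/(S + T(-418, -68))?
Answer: 29073/10336 ≈ 2.8128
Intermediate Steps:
(-15820 - 449348)/(S + T(-418, -68)) = (-15820 - 449348)/(-165308 - 68) = -465168/(-165376) = -465168*(-1/165376) = 29073/10336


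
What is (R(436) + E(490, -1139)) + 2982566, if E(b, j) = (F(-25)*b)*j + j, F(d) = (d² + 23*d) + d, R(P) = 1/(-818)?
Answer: -8974542215/818 ≈ -1.0971e+7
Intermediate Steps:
R(P) = -1/818
F(d) = d² + 24*d
E(b, j) = j + 25*b*j (E(b, j) = ((-25*(24 - 25))*b)*j + j = ((-25*(-1))*b)*j + j = (25*b)*j + j = 25*b*j + j = j + 25*b*j)
(R(436) + E(490, -1139)) + 2982566 = (-1/818 - 1139*(1 + 25*490)) + 2982566 = (-1/818 - 1139*(1 + 12250)) + 2982566 = (-1/818 - 1139*12251) + 2982566 = (-1/818 - 13953889) + 2982566 = -11414281203/818 + 2982566 = -8974542215/818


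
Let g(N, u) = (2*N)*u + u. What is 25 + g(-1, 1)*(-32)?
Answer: 57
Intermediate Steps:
g(N, u) = u + 2*N*u (g(N, u) = 2*N*u + u = u + 2*N*u)
25 + g(-1, 1)*(-32) = 25 + (1*(1 + 2*(-1)))*(-32) = 25 + (1*(1 - 2))*(-32) = 25 + (1*(-1))*(-32) = 25 - 1*(-32) = 25 + 32 = 57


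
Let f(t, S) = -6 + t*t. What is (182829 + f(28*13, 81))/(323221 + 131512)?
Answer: 315319/454733 ≈ 0.69342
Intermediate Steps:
f(t, S) = -6 + t²
(182829 + f(28*13, 81))/(323221 + 131512) = (182829 + (-6 + (28*13)²))/(323221 + 131512) = (182829 + (-6 + 364²))/454733 = (182829 + (-6 + 132496))*(1/454733) = (182829 + 132490)*(1/454733) = 315319*(1/454733) = 315319/454733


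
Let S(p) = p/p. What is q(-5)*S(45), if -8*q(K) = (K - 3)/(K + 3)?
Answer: -½ ≈ -0.50000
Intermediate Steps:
S(p) = 1
q(K) = -(-3 + K)/(8*(3 + K)) (q(K) = -(K - 3)/(8*(K + 3)) = -(-3 + K)/(8*(3 + K)))
q(-5)*S(45) = ((3 - 1*(-5))/(8*(3 - 5)))*1 = ((⅛)*(3 + 5)/(-2))*1 = ((⅛)*(-½)*8)*1 = -½*1 = -½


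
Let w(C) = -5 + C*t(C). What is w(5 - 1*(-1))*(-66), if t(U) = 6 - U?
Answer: 330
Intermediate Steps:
w(C) = -5 + C*(6 - C)
w(5 - 1*(-1))*(-66) = (-5 - (5 - 1*(-1))*(-6 + (5 - 1*(-1))))*(-66) = (-5 - (5 + 1)*(-6 + (5 + 1)))*(-66) = (-5 - 1*6*(-6 + 6))*(-66) = (-5 - 1*6*0)*(-66) = (-5 + 0)*(-66) = -5*(-66) = 330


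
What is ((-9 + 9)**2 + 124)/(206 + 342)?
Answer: 31/137 ≈ 0.22628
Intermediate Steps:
((-9 + 9)**2 + 124)/(206 + 342) = (0**2 + 124)/548 = (0 + 124)*(1/548) = 124*(1/548) = 31/137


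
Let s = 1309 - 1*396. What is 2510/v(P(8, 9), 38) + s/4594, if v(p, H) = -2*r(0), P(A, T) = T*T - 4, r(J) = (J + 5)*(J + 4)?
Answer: -574721/9188 ≈ -62.551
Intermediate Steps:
r(J) = (4 + J)*(5 + J) (r(J) = (5 + J)*(4 + J) = (4 + J)*(5 + J))
P(A, T) = -4 + T² (P(A, T) = T² - 4 = -4 + T²)
v(p, H) = -40 (v(p, H) = -2*(20 + 0² + 9*0) = -2*(20 + 0 + 0) = -2*20 = -40)
s = 913 (s = 1309 - 396 = 913)
2510/v(P(8, 9), 38) + s/4594 = 2510/(-40) + 913/4594 = 2510*(-1/40) + 913*(1/4594) = -251/4 + 913/4594 = -574721/9188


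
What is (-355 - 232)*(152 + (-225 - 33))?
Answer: 62222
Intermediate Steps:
(-355 - 232)*(152 + (-225 - 33)) = -587*(152 - 258) = -587*(-106) = 62222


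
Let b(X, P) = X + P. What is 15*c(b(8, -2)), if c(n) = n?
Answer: 90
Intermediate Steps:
b(X, P) = P + X
15*c(b(8, -2)) = 15*(-2 + 8) = 15*6 = 90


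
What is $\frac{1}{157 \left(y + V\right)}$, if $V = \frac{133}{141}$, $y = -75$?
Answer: $- \frac{141}{1639394} \approx -8.6007 \cdot 10^{-5}$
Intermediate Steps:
$V = \frac{133}{141}$ ($V = 133 \cdot \frac{1}{141} = \frac{133}{141} \approx 0.94326$)
$\frac{1}{157 \left(y + V\right)} = \frac{1}{157 \left(-75 + \frac{133}{141}\right)} = \frac{1}{157 \left(- \frac{10442}{141}\right)} = \frac{1}{- \frac{1639394}{141}} = - \frac{141}{1639394}$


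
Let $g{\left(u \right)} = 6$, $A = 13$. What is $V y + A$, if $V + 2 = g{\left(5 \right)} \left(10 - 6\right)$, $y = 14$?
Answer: $321$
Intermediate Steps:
$V = 22$ ($V = -2 + 6 \left(10 - 6\right) = -2 + 6 \cdot 4 = -2 + 24 = 22$)
$V y + A = 22 \cdot 14 + 13 = 308 + 13 = 321$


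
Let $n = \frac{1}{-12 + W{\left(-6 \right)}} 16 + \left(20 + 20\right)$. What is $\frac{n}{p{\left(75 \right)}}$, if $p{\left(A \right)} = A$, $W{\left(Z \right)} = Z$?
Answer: $\frac{352}{675} \approx 0.52148$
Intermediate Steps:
$n = \frac{352}{9}$ ($n = \frac{1}{-12 - 6} \cdot 16 + \left(20 + 20\right) = \frac{1}{-18} \cdot 16 + 40 = \left(- \frac{1}{18}\right) 16 + 40 = - \frac{8}{9} + 40 = \frac{352}{9} \approx 39.111$)
$\frac{n}{p{\left(75 \right)}} = \frac{352}{9 \cdot 75} = \frac{352}{9} \cdot \frac{1}{75} = \frac{352}{675}$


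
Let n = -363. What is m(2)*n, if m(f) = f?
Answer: -726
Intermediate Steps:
m(2)*n = 2*(-363) = -726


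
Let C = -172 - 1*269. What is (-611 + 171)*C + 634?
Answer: 194674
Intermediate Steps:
C = -441 (C = -172 - 269 = -441)
(-611 + 171)*C + 634 = (-611 + 171)*(-441) + 634 = -440*(-441) + 634 = 194040 + 634 = 194674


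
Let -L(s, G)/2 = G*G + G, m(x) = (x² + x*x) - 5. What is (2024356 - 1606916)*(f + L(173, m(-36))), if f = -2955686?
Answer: -6823473405120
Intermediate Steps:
m(x) = -5 + 2*x² (m(x) = (x² + x²) - 5 = 2*x² - 5 = -5 + 2*x²)
L(s, G) = -2*G - 2*G² (L(s, G) = -2*(G*G + G) = -2*(G² + G) = -2*(G + G²) = -2*G - 2*G²)
(2024356 - 1606916)*(f + L(173, m(-36))) = (2024356 - 1606916)*(-2955686 - 2*(-5 + 2*(-36)²)*(1 + (-5 + 2*(-36)²))) = 417440*(-2955686 - 2*(-5 + 2*1296)*(1 + (-5 + 2*1296))) = 417440*(-2955686 - 2*(-5 + 2592)*(1 + (-5 + 2592))) = 417440*(-2955686 - 2*2587*(1 + 2587)) = 417440*(-2955686 - 2*2587*2588) = 417440*(-2955686 - 13390312) = 417440*(-16345998) = -6823473405120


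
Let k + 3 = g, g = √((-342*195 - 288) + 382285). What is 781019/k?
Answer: 2343057/315298 + 781019*√315307/315298 ≈ 1398.4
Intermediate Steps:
g = √315307 (g = √((-66690 - 288) + 382285) = √(-66978 + 382285) = √315307 ≈ 561.52)
k = -3 + √315307 ≈ 558.52
781019/k = 781019/(-3 + √315307)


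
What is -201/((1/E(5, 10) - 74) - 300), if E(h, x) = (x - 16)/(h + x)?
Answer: 134/251 ≈ 0.53386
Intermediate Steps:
E(h, x) = (-16 + x)/(h + x)
-201/((1/E(5, 10) - 74) - 300) = -201/((1/((-16 + 10)/(5 + 10)) - 74) - 300) = -201/((1/(-6/15) - 74) - 300) = -201/((1/((1/15)*(-6)) - 74) - 300) = -201/((1/(-⅖) - 74) - 300) = -201/((-5/2 - 74) - 300) = -201/(-153/2 - 300) = -201/(-753/2) = -201*(-2/753) = 134/251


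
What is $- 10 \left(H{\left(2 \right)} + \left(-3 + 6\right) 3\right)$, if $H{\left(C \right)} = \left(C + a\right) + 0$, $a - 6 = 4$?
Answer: $-210$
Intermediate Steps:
$a = 10$ ($a = 6 + 4 = 10$)
$H{\left(C \right)} = 10 + C$ ($H{\left(C \right)} = \left(C + 10\right) + 0 = \left(10 + C\right) + 0 = 10 + C$)
$- 10 \left(H{\left(2 \right)} + \left(-3 + 6\right) 3\right) = - 10 \left(\left(10 + 2\right) + \left(-3 + 6\right) 3\right) = - 10 \left(12 + 3 \cdot 3\right) = - 10 \left(12 + 9\right) = \left(-10\right) 21 = -210$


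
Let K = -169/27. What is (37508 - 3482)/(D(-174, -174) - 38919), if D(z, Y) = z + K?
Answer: -459351/527840 ≈ -0.87025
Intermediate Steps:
K = -169/27 (K = -169*1/27 = -169/27 ≈ -6.2593)
D(z, Y) = -169/27 + z (D(z, Y) = z - 169/27 = -169/27 + z)
(37508 - 3482)/(D(-174, -174) - 38919) = (37508 - 3482)/((-169/27 - 174) - 38919) = 34026/(-4867/27 - 38919) = 34026/(-1055680/27) = 34026*(-27/1055680) = -459351/527840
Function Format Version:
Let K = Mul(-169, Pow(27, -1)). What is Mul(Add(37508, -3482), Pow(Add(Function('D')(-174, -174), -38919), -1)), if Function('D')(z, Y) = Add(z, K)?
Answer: Rational(-459351, 527840) ≈ -0.87025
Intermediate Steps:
K = Rational(-169, 27) (K = Mul(-169, Rational(1, 27)) = Rational(-169, 27) ≈ -6.2593)
Function('D')(z, Y) = Add(Rational(-169, 27), z) (Function('D')(z, Y) = Add(z, Rational(-169, 27)) = Add(Rational(-169, 27), z))
Mul(Add(37508, -3482), Pow(Add(Function('D')(-174, -174), -38919), -1)) = Mul(Add(37508, -3482), Pow(Add(Add(Rational(-169, 27), -174), -38919), -1)) = Mul(34026, Pow(Add(Rational(-4867, 27), -38919), -1)) = Mul(34026, Pow(Rational(-1055680, 27), -1)) = Mul(34026, Rational(-27, 1055680)) = Rational(-459351, 527840)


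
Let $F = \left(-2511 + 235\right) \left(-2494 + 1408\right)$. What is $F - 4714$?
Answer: $2467022$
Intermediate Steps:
$F = 2471736$ ($F = \left(-2276\right) \left(-1086\right) = 2471736$)
$F - 4714 = 2471736 - 4714 = 2467022$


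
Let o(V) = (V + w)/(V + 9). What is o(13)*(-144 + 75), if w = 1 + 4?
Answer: -621/11 ≈ -56.455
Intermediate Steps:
w = 5
o(V) = (5 + V)/(9 + V) (o(V) = (V + 5)/(V + 9) = (5 + V)/(9 + V))
o(13)*(-144 + 75) = ((5 + 13)/(9 + 13))*(-144 + 75) = (18/22)*(-69) = ((1/22)*18)*(-69) = (9/11)*(-69) = -621/11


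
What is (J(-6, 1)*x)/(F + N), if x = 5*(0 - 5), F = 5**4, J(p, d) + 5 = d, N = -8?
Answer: 100/617 ≈ 0.16207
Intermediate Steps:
J(p, d) = -5 + d
F = 625
x = -25 (x = 5*(-5) = -25)
(J(-6, 1)*x)/(F + N) = ((-5 + 1)*(-25))/(625 - 8) = -4*(-25)/617 = 100*(1/617) = 100/617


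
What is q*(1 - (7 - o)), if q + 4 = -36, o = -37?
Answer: 1720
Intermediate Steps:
q = -40 (q = -4 - 36 = -40)
q*(1 - (7 - o)) = -40*(1 - (7 - 1*(-37))) = -40*(1 - (7 + 37)) = -40*(1 - 1*44) = -40*(1 - 44) = -40*(-43) = 1720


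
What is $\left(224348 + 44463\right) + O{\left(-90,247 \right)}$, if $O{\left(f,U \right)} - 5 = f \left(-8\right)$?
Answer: $269536$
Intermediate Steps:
$O{\left(f,U \right)} = 5 - 8 f$ ($O{\left(f,U \right)} = 5 + f \left(-8\right) = 5 - 8 f$)
$\left(224348 + 44463\right) + O{\left(-90,247 \right)} = \left(224348 + 44463\right) + \left(5 - -720\right) = 268811 + \left(5 + 720\right) = 268811 + 725 = 269536$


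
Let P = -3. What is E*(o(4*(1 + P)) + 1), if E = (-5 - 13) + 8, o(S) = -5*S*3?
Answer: -1210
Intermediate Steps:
o(S) = -15*S
E = -10 (E = -18 + 8 = -10)
E*(o(4*(1 + P)) + 1) = -10*(-60*(1 - 3) + 1) = -10*(-60*(-2) + 1) = -10*(-15*(-8) + 1) = -10*(120 + 1) = -10*121 = -1210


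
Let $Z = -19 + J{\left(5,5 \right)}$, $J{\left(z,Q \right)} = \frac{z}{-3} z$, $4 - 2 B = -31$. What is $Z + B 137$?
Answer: $\frac{14221}{6} \approx 2370.2$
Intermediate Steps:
$B = \frac{35}{2}$ ($B = 2 - - \frac{31}{2} = 2 + \frac{31}{2} = \frac{35}{2} \approx 17.5$)
$J{\left(z,Q \right)} = - \frac{z^{2}}{3}$ ($J{\left(z,Q \right)} = z \left(- \frac{1}{3}\right) z = - \frac{z}{3} z = - \frac{z^{2}}{3}$)
$Z = - \frac{82}{3}$ ($Z = -19 - \frac{5^{2}}{3} = -19 - \frac{25}{3} = - \frac{82}{3} \approx -27.333$)
$Z + B 137 = - \frac{82}{3} + \frac{35}{2} \cdot 137 = - \frac{82}{3} + \frac{4795}{2} = \frac{14221}{6}$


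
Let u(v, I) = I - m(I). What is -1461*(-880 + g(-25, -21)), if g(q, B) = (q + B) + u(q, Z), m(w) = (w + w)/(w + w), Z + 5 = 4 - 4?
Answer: 1361652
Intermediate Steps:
Z = -5 (Z = -5 + (4 - 4) = -5 + 0 = -5)
m(w) = 1 (m(w) = (2*w)/((2*w)) = (2*w)*(1/(2*w)) = 1)
u(v, I) = -1 + I (u(v, I) = I - 1*1 = I - 1 = -1 + I)
g(q, B) = -6 + B + q (g(q, B) = (q + B) + (-1 - 5) = (B + q) - 6 = -6 + B + q)
-1461*(-880 + g(-25, -21)) = -1461*(-880 + (-6 - 21 - 25)) = -1461*(-880 - 52) = -1461*(-932) = 1361652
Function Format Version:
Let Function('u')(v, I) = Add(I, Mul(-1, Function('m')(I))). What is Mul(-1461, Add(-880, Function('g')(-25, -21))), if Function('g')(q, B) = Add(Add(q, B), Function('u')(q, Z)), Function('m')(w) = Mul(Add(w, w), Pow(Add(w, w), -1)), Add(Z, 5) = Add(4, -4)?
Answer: 1361652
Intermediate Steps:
Z = -5 (Z = Add(-5, Add(4, -4)) = Add(-5, 0) = -5)
Function('m')(w) = 1 (Function('m')(w) = Mul(Mul(2, w), Pow(Mul(2, w), -1)) = Mul(Mul(2, w), Mul(Rational(1, 2), Pow(w, -1))) = 1)
Function('u')(v, I) = Add(-1, I) (Function('u')(v, I) = Add(I, Mul(-1, 1)) = Add(I, -1) = Add(-1, I))
Function('g')(q, B) = Add(-6, B, q) (Function('g')(q, B) = Add(Add(q, B), Add(-1, -5)) = Add(Add(B, q), -6) = Add(-6, B, q))
Mul(-1461, Add(-880, Function('g')(-25, -21))) = Mul(-1461, Add(-880, Add(-6, -21, -25))) = Mul(-1461, Add(-880, -52)) = Mul(-1461, -932) = 1361652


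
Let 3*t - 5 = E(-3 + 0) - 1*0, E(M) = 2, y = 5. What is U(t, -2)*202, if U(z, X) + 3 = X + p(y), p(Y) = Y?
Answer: 0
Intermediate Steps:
t = 7/3 (t = 5/3 + (2 - 1*0)/3 = 5/3 + (2 + 0)/3 = 5/3 + (1/3)*2 = 5/3 + 2/3 = 7/3 ≈ 2.3333)
U(z, X) = 2 + X (U(z, X) = -3 + (X + 5) = -3 + (5 + X) = 2 + X)
U(t, -2)*202 = (2 - 2)*202 = 0*202 = 0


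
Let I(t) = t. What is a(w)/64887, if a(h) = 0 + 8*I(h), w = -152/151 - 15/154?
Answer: -102692/754441149 ≈ -0.00013612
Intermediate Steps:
w = -25673/23254 (w = -152*1/151 - 15*1/154 = -152/151 - 15/154 = -25673/23254 ≈ -1.1040)
a(h) = 8*h (a(h) = 0 + 8*h = 8*h)
a(w)/64887 = (8*(-25673/23254))/64887 = -102692/11627*1/64887 = -102692/754441149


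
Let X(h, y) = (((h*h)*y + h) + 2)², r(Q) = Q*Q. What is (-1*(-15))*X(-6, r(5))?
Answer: 12042240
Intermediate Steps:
r(Q) = Q²
X(h, y) = (2 + h + y*h²)² (X(h, y) = ((h²*y + h) + 2)² = ((y*h² + h) + 2)² = ((h + y*h²) + 2)² = (2 + h + y*h²)²)
(-1*(-15))*X(-6, r(5)) = (-1*(-15))*(2 - 6 + 5²*(-6)²)² = 15*(2 - 6 + 25*36)² = 15*(2 - 6 + 900)² = 15*896² = 15*802816 = 12042240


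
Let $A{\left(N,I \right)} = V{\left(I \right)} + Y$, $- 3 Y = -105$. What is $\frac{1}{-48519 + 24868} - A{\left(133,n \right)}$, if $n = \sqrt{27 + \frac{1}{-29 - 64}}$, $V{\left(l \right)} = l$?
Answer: $- \frac{827786}{23651} - \frac{\sqrt{233430}}{93} \approx -40.195$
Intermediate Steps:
$Y = 35$ ($Y = \left(- \frac{1}{3}\right) \left(-105\right) = 35$)
$n = \frac{\sqrt{233430}}{93}$ ($n = \sqrt{27 + \frac{1}{-93}} = \sqrt{27 - \frac{1}{93}} = \sqrt{\frac{2510}{93}} = \frac{\sqrt{233430}}{93} \approx 5.1951$)
$A{\left(N,I \right)} = 35 + I$ ($A{\left(N,I \right)} = I + 35 = 35 + I$)
$\frac{1}{-48519 + 24868} - A{\left(133,n \right)} = \frac{1}{-48519 + 24868} - \left(35 + \frac{\sqrt{233430}}{93}\right) = \frac{1}{-23651} - \left(35 + \frac{\sqrt{233430}}{93}\right) = - \frac{1}{23651} - \left(35 + \frac{\sqrt{233430}}{93}\right) = - \frac{827786}{23651} - \frac{\sqrt{233430}}{93}$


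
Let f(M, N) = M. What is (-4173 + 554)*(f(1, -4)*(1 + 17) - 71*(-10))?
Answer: -2634632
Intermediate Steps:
(-4173 + 554)*(f(1, -4)*(1 + 17) - 71*(-10)) = (-4173 + 554)*(1*(1 + 17) - 71*(-10)) = -3619*(1*18 + 710) = -3619*(18 + 710) = -3619*728 = -2634632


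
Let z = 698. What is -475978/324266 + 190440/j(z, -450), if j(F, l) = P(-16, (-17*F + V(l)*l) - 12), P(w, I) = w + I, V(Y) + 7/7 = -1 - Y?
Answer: -40842916043/17307211351 ≈ -2.3599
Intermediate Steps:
V(Y) = -2 - Y (V(Y) = -1 + (-1 - Y) = -2 - Y)
P(w, I) = I + w
j(F, l) = -28 - 17*F + l*(-2 - l) (j(F, l) = ((-17*F + (-2 - l)*l) - 12) - 16 = ((-17*F + l*(-2 - l)) - 12) - 16 = (-12 - 17*F + l*(-2 - l)) - 16 = -28 - 17*F + l*(-2 - l))
-475978/324266 + 190440/j(z, -450) = -475978/324266 + 190440/(-28 - 17*698 - 1*(-450)*(2 - 450)) = -475978*1/324266 + 190440/(-28 - 11866 - 1*(-450)*(-448)) = -237989/162133 + 190440/(-28 - 11866 - 201600) = -237989/162133 + 190440/(-213494) = -237989/162133 + 190440*(-1/213494) = -237989/162133 - 95220/106747 = -40842916043/17307211351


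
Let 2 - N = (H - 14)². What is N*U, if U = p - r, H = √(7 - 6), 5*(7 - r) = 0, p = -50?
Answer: 9519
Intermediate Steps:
r = 7 (r = 7 - ⅕*0 = 7 + 0 = 7)
H = 1 (H = √1 = 1)
U = -57 (U = -50 - 1*7 = -50 - 7 = -57)
N = -167 (N = 2 - (1 - 14)² = 2 - 1*(-13)² = 2 - 1*169 = 2 - 169 = -167)
N*U = -167*(-57) = 9519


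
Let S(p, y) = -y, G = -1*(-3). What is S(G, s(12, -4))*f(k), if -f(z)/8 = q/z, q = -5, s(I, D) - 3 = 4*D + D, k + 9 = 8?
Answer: -680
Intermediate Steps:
k = -1 (k = -9 + 8 = -1)
s(I, D) = 3 + 5*D (s(I, D) = 3 + (4*D + D) = 3 + 5*D)
G = 3
f(z) = 40/z (f(z) = -(-40)/z = 40/z)
S(G, s(12, -4))*f(k) = (-(3 + 5*(-4)))*(40/(-1)) = (-(3 - 20))*(40*(-1)) = -1*(-17)*(-40) = 17*(-40) = -680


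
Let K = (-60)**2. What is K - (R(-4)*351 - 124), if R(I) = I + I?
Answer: 6532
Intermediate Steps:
K = 3600
R(I) = 2*I
K - (R(-4)*351 - 124) = 3600 - ((2*(-4))*351 - 124) = 3600 - (-8*351 - 124) = 3600 - (-2808 - 124) = 3600 - 1*(-2932) = 3600 + 2932 = 6532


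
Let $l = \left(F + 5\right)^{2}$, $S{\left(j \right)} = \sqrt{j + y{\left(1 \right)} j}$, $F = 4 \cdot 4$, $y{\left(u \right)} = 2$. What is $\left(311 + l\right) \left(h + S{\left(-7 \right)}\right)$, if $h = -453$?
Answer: $-340656 + 752 i \sqrt{21} \approx -3.4066 \cdot 10^{5} + 3446.1 i$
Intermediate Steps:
$F = 16$
$S{\left(j \right)} = \sqrt{3} \sqrt{j}$ ($S{\left(j \right)} = \sqrt{j + 2 j} = \sqrt{3 j} = \sqrt{3} \sqrt{j}$)
$l = 441$ ($l = \left(16 + 5\right)^{2} = 21^{2} = 441$)
$\left(311 + l\right) \left(h + S{\left(-7 \right)}\right) = \left(311 + 441\right) \left(-453 + \sqrt{3} \sqrt{-7}\right) = 752 \left(-453 + \sqrt{3} i \sqrt{7}\right) = 752 \left(-453 + i \sqrt{21}\right) = -340656 + 752 i \sqrt{21}$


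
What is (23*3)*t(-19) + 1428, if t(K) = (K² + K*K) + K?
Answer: 49935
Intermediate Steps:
t(K) = K + 2*K² (t(K) = (K² + K²) + K = 2*K² + K = K + 2*K²)
(23*3)*t(-19) + 1428 = (23*3)*(-19*(1 + 2*(-19))) + 1428 = 69*(-19*(1 - 38)) + 1428 = 69*(-19*(-37)) + 1428 = 69*703 + 1428 = 48507 + 1428 = 49935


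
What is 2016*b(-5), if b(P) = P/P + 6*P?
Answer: -58464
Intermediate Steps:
b(P) = 1 + 6*P
2016*b(-5) = 2016*(1 + 6*(-5)) = 2016*(1 - 30) = 2016*(-29) = -58464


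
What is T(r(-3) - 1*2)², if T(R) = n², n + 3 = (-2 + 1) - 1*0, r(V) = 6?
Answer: 256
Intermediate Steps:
n = -4 (n = -3 + ((-2 + 1) - 1*0) = -3 + (-1 + 0) = -3 - 1 = -4)
T(R) = 16 (T(R) = (-4)² = 16)
T(r(-3) - 1*2)² = 16² = 256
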